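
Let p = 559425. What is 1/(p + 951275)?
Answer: 1/1510700 ≈ 6.6194e-7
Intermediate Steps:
1/(p + 951275) = 1/(559425 + 951275) = 1/1510700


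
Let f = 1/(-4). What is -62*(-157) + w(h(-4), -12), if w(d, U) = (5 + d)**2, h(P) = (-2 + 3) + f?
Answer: 156273/16 ≈ 9767.1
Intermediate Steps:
f = -1/4 ≈ -0.25000
h(P) = 3/4 (h(P) = (-2 + 3) - 1/4 = 1 - 1/4 = 3/4)
-62*(-157) + w(h(-4), -12) = -62*(-157) + (5 + 3/4)**2 = 9734 + (23/4)**2 = 9734 + 529/16 = 156273/16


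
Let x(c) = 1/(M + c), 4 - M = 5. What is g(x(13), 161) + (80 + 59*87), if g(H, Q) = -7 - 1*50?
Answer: 5156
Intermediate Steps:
M = -1 (M = 4 - 1*5 = 4 - 5 = -1)
x(c) = 1/(-1 + c)
g(H, Q) = -57 (g(H, Q) = -7 - 50 = -57)
g(x(13), 161) + (80 + 59*87) = -57 + (80 + 59*87) = -57 + (80 + 5133) = -57 + 5213 = 5156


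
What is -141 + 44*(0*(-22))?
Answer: -141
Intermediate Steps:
-141 + 44*(0*(-22)) = -141 + 44*0 = -141 + 0 = -141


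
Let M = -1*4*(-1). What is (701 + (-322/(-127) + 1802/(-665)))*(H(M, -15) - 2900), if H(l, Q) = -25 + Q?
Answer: -4971811404/2413 ≈ -2.0604e+6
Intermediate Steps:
M = 4 (M = -4*(-1) = 4)
(701 + (-322/(-127) + 1802/(-665)))*(H(M, -15) - 2900) = (701 + (-322/(-127) + 1802/(-665)))*((-25 - 15) - 2900) = (701 + (-322*(-1/127) + 1802*(-1/665)))*(-40 - 2900) = (701 + (322/127 - 1802/665))*(-2940) = (701 - 14724/84455)*(-2940) = (59188231/84455)*(-2940) = -4971811404/2413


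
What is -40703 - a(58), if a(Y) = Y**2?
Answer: -44067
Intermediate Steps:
-40703 - a(58) = -40703 - 1*58**2 = -40703 - 1*3364 = -40703 - 3364 = -44067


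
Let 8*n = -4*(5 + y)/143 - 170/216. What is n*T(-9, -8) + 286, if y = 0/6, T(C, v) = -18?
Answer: 1977419/6864 ≈ 288.09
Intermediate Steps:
y = 0 (y = 0*(1/6) = 0)
n = -14315/123552 (n = (-4*(5 + 0)/143 - 170/216)/8 = (-4*5*(1/143) - 170*1/216)/8 = (-20*1/143 - 85/108)/8 = (-20/143 - 85/108)/8 = (1/8)*(-14315/15444) = -14315/123552 ≈ -0.11586)
n*T(-9, -8) + 286 = -14315/123552*(-18) + 286 = 14315/6864 + 286 = 1977419/6864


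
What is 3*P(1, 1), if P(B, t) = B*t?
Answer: 3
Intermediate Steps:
3*P(1, 1) = 3*(1*1) = 3*1 = 3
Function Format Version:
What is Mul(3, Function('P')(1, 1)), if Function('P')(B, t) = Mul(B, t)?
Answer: 3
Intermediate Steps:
Mul(3, Function('P')(1, 1)) = Mul(3, Mul(1, 1)) = Mul(3, 1) = 3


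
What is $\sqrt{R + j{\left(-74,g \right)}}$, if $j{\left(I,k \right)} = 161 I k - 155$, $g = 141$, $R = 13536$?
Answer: $i \sqrt{1666493} \approx 1290.9 i$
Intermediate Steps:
$j{\left(I,k \right)} = -155 + 161 I k$ ($j{\left(I,k \right)} = 161 I k - 155 = -155 + 161 I k$)
$\sqrt{R + j{\left(-74,g \right)}} = \sqrt{13536 + \left(-155 + 161 \left(-74\right) 141\right)} = \sqrt{13536 - 1680029} = \sqrt{-1666493} = i \sqrt{1666493}$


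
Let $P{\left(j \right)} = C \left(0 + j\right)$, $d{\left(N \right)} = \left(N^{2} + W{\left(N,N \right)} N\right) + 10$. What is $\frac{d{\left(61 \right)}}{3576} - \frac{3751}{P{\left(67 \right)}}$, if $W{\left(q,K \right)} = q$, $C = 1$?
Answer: $- \frac{1076191}{19966} \approx -53.901$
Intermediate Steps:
$d{\left(N \right)} = 10 + 2 N^{2}$ ($d{\left(N \right)} = \left(N^{2} + N N\right) + 10 = \left(N^{2} + N^{2}\right) + 10 = 2 N^{2} + 10 = 10 + 2 N^{2}$)
$P{\left(j \right)} = j$ ($P{\left(j \right)} = 1 \left(0 + j\right) = 1 j = j$)
$\frac{d{\left(61 \right)}}{3576} - \frac{3751}{P{\left(67 \right)}} = \frac{10 + 2 \cdot 61^{2}}{3576} - \frac{3751}{67} = \left(10 + 2 \cdot 3721\right) \frac{1}{3576} - \frac{3751}{67} = \left(10 + 7442\right) \frac{1}{3576} - \frac{3751}{67} = 7452 \cdot \frac{1}{3576} - \frac{3751}{67} = \frac{621}{298} - \frac{3751}{67} = - \frac{1076191}{19966}$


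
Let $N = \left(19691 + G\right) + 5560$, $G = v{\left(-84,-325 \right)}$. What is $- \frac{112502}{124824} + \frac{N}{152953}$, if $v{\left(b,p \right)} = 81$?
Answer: $- \frac{7022738419}{9546102636} \approx -0.73567$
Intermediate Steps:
$G = 81$
$N = 25332$ ($N = \left(19691 + 81\right) + 5560 = 19772 + 5560 = 25332$)
$- \frac{112502}{124824} + \frac{N}{152953} = - \frac{112502}{124824} + \frac{25332}{152953} = \left(-112502\right) \frac{1}{124824} + 25332 \cdot \frac{1}{152953} = - \frac{56251}{62412} + \frac{25332}{152953} = - \frac{7022738419}{9546102636}$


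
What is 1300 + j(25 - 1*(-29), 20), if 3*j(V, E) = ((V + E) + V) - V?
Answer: 3974/3 ≈ 1324.7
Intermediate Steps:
j(V, E) = E/3 + V/3 (j(V, E) = (((V + E) + V) - V)/3 = (((E + V) + V) - V)/3 = ((E + 2*V) - V)/3 = (E + V)/3 = E/3 + V/3)
1300 + j(25 - 1*(-29), 20) = 1300 + ((⅓)*20 + (25 - 1*(-29))/3) = 1300 + (20/3 + (25 + 29)/3) = 1300 + (20/3 + (⅓)*54) = 1300 + (20/3 + 18) = 1300 + 74/3 = 3974/3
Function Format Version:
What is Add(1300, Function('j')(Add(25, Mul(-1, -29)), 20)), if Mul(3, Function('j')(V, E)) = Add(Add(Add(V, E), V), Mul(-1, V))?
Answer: Rational(3974, 3) ≈ 1324.7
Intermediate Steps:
Function('j')(V, E) = Add(Mul(Rational(1, 3), E), Mul(Rational(1, 3), V)) (Function('j')(V, E) = Mul(Rational(1, 3), Add(Add(Add(V, E), V), Mul(-1, V))) = Mul(Rational(1, 3), Add(Add(Add(E, V), V), Mul(-1, V))) = Mul(Rational(1, 3), Add(Add(E, Mul(2, V)), Mul(-1, V))) = Mul(Rational(1, 3), Add(E, V)) = Add(Mul(Rational(1, 3), E), Mul(Rational(1, 3), V)))
Add(1300, Function('j')(Add(25, Mul(-1, -29)), 20)) = Add(1300, Add(Mul(Rational(1, 3), 20), Mul(Rational(1, 3), Add(25, Mul(-1, -29))))) = Add(1300, Add(Rational(20, 3), Mul(Rational(1, 3), Add(25, 29)))) = Add(1300, Add(Rational(20, 3), Mul(Rational(1, 3), 54))) = Add(1300, Add(Rational(20, 3), 18)) = Add(1300, Rational(74, 3)) = Rational(3974, 3)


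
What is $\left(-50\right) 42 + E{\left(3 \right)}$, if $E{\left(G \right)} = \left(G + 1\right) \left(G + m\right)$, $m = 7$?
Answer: $-2060$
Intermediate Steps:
$E{\left(G \right)} = \left(1 + G\right) \left(7 + G\right)$ ($E{\left(G \right)} = \left(G + 1\right) \left(G + 7\right) = \left(1 + G\right) \left(7 + G\right)$)
$\left(-50\right) 42 + E{\left(3 \right)} = \left(-50\right) 42 + \left(7 + 3^{2} + 8 \cdot 3\right) = -2100 + \left(7 + 9 + 24\right) = -2100 + 40 = -2060$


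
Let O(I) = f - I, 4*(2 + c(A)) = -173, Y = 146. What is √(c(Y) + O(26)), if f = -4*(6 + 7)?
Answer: I*√493/2 ≈ 11.102*I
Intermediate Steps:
c(A) = -181/4 (c(A) = -2 + (¼)*(-173) = -2 - 173/4 = -181/4)
f = -52 (f = -4*13 = -52)
O(I) = -52 - I
√(c(Y) + O(26)) = √(-181/4 + (-52 - 1*26)) = √(-181/4 + (-52 - 26)) = √(-181/4 - 78) = √(-493/4) = I*√493/2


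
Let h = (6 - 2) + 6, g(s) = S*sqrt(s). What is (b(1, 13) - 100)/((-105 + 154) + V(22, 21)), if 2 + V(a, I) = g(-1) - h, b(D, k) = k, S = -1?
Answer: -3219/1370 - 87*I/1370 ≈ -2.3496 - 0.063504*I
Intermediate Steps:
g(s) = -sqrt(s)
h = 10 (h = 4 + 6 = 10)
V(a, I) = -12 - I (V(a, I) = -2 + (-sqrt(-1) - 1*10) = -2 + (-I - 10) = -2 + (-10 - I) = -12 - I)
(b(1, 13) - 100)/((-105 + 154) + V(22, 21)) = (13 - 100)/((-105 + 154) + (-12 - I)) = -87/(49 + (-12 - I)) = -87*(37 + I)/1370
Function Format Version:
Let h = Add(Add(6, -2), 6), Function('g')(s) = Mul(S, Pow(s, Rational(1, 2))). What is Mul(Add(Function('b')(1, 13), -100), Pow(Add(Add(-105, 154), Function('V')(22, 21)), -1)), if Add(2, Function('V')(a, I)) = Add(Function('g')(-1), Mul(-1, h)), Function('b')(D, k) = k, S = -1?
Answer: Add(Rational(-3219, 1370), Mul(Rational(-87, 1370), I)) ≈ Add(-2.3496, Mul(-0.063504, I))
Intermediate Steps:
Function('g')(s) = Mul(-1, Pow(s, Rational(1, 2)))
h = 10 (h = Add(4, 6) = 10)
Function('V')(a, I) = Add(-12, Mul(-1, I)) (Function('V')(a, I) = Add(-2, Add(Mul(-1, Pow(-1, Rational(1, 2))), Mul(-1, 10))) = Add(-2, Add(Mul(-1, I), -10)) = Add(-2, Add(-10, Mul(-1, I))) = Add(-12, Mul(-1, I)))
Mul(Add(Function('b')(1, 13), -100), Pow(Add(Add(-105, 154), Function('V')(22, 21)), -1)) = Mul(Add(13, -100), Pow(Add(Add(-105, 154), Add(-12, Mul(-1, I))), -1)) = Mul(-87, Pow(Add(49, Add(-12, Mul(-1, I))), -1)) = Mul(-87, Pow(Add(37, Mul(-1, I)), -1)) = Mul(-87, Mul(Rational(1, 1370), Add(37, I))) = Mul(Rational(-87, 1370), Add(37, I))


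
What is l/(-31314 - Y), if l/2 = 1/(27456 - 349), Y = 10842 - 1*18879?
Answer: -2/630969639 ≈ -3.1697e-9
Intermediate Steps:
Y = -8037 (Y = 10842 - 18879 = -8037)
l = 2/27107 (l = 2/(27456 - 349) = 2/27107 ≈ 7.3782e-5)
l/(-31314 - Y) = 2/(27107*(-31314 - 1*(-8037))) = 2/(27107*(-31314 + 8037)) = (2/27107)/(-23277) = (2/27107)*(-1/23277) = -2/630969639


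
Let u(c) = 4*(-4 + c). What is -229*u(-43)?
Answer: 43052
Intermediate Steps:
u(c) = -16 + 4*c
-229*u(-43) = -229*(-16 + 4*(-43)) = -229*(-16 - 172) = -229*(-188) = 43052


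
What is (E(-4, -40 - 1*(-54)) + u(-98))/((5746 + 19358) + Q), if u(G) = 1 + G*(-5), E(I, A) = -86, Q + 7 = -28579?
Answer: -405/3482 ≈ -0.11631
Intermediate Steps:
Q = -28586 (Q = -7 - 28579 = -28586)
u(G) = 1 - 5*G
(E(-4, -40 - 1*(-54)) + u(-98))/((5746 + 19358) + Q) = (-86 + (1 - 5*(-98)))/((5746 + 19358) - 28586) = (-86 + (1 + 490))/(25104 - 28586) = (-86 + 491)/(-3482) = 405*(-1/3482) = -405/3482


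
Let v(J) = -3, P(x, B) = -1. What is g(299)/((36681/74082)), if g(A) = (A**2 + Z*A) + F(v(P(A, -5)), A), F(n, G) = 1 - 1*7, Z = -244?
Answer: 405944666/12227 ≈ 33201.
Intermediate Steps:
F(n, G) = -6 (F(n, G) = 1 - 7 = -6)
g(A) = -6 + A**2 - 244*A (g(A) = (A**2 - 244*A) - 6 = -6 + A**2 - 244*A)
g(299)/((36681/74082)) = (-6 + 299**2 - 244*299)/((36681/74082)) = (-6 + 89401 - 72956)/((36681*(1/74082))) = 16439/(12227/24694) = 16439*(24694/12227) = 405944666/12227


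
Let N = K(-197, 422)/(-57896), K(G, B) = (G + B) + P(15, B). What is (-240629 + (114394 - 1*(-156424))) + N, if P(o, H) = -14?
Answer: 1747822133/57896 ≈ 30189.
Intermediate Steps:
K(G, B) = -14 + B + G (K(G, B) = (G + B) - 14 = (B + G) - 14 = -14 + B + G)
N = -211/57896 (N = (-14 + 422 - 197)/(-57896) = 211*(-1/57896) = -211/57896 ≈ -0.0036445)
(-240629 + (114394 - 1*(-156424))) + N = (-240629 + (114394 - 1*(-156424))) - 211/57896 = (-240629 + (114394 + 156424)) - 211/57896 = (-240629 + 270818) - 211/57896 = 30189 - 211/57896 = 1747822133/57896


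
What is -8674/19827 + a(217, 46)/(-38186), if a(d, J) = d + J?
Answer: -336439865/757113822 ≈ -0.44437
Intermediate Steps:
a(d, J) = J + d
-8674/19827 + a(217, 46)/(-38186) = -8674/19827 + (46 + 217)/(-38186) = -8674*1/19827 + 263*(-1/38186) = -8674/19827 - 263/38186 = -336439865/757113822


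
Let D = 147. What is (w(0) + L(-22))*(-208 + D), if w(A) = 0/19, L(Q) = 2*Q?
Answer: 2684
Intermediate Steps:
w(A) = 0 (w(A) = 0*(1/19) = 0)
(w(0) + L(-22))*(-208 + D) = (0 + 2*(-22))*(-208 + 147) = (0 - 44)*(-61) = -44*(-61) = 2684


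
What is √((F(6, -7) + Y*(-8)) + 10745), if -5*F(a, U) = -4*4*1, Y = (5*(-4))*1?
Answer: √272705/5 ≈ 104.44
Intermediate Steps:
Y = -20 (Y = -20*1 = -20)
F(a, U) = 16/5 (F(a, U) = -(-4*4)/5 = -(-16)/5 = -⅕*(-16) = 16/5)
√((F(6, -7) + Y*(-8)) + 10745) = √((16/5 - 20*(-8)) + 10745) = √((16/5 + 160) + 10745) = √(816/5 + 10745) = √(54541/5) = √272705/5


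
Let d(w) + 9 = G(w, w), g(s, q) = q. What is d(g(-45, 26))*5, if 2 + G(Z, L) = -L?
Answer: -185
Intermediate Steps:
G(Z, L) = -2 - L
d(w) = -11 - w (d(w) = -9 + (-2 - w) = -11 - w)
d(g(-45, 26))*5 = (-11 - 1*26)*5 = (-11 - 26)*5 = -37*5 = -185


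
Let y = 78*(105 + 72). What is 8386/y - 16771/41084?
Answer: 56494999/283602852 ≈ 0.19920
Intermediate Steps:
y = 13806 (y = 78*177 = 13806)
8386/y - 16771/41084 = 8386/13806 - 16771/41084 = 8386*(1/13806) - 16771*1/41084 = 4193/6903 - 16771/41084 = 56494999/283602852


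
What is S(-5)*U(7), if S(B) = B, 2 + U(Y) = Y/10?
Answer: 13/2 ≈ 6.5000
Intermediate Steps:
U(Y) = -2 + Y/10
S(-5)*U(7) = -5*(-2 + (⅒)*7) = -5*(-2 + 7/10) = -5*(-13/10) = 13/2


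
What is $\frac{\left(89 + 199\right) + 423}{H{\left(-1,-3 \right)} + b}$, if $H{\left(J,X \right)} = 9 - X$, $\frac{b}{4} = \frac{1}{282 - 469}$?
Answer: $\frac{132957}{2240} \approx 59.356$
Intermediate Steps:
$b = - \frac{4}{187}$ ($b = \frac{4}{282 - 469} = \frac{4}{-187} = 4 \left(- \frac{1}{187}\right) = - \frac{4}{187} \approx -0.02139$)
$\frac{\left(89 + 199\right) + 423}{H{\left(-1,-3 \right)} + b} = \frac{\left(89 + 199\right) + 423}{\left(9 - -3\right) - \frac{4}{187}} = \frac{288 + 423}{\left(9 + 3\right) - \frac{4}{187}} = \frac{711}{12 - \frac{4}{187}} = \frac{711}{\frac{2240}{187}} = 711 \cdot \frac{187}{2240} = \frac{132957}{2240}$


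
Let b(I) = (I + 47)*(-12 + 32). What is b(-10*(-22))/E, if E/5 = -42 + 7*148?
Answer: 534/497 ≈ 1.0744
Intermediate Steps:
E = 4970 (E = 5*(-42 + 7*148) = 5*(-42 + 1036) = 5*994 = 4970)
b(I) = 940 + 20*I (b(I) = (47 + I)*20 = 940 + 20*I)
b(-10*(-22))/E = (940 + 20*(-10*(-22)))/4970 = (940 + 20*220)*(1/4970) = (940 + 4400)*(1/4970) = 5340*(1/4970) = 534/497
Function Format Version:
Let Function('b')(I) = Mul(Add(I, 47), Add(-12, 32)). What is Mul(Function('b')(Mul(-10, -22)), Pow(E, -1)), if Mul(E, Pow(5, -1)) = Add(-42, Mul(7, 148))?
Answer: Rational(534, 497) ≈ 1.0744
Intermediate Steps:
E = 4970 (E = Mul(5, Add(-42, Mul(7, 148))) = Mul(5, Add(-42, 1036)) = Mul(5, 994) = 4970)
Function('b')(I) = Add(940, Mul(20, I)) (Function('b')(I) = Mul(Add(47, I), 20) = Add(940, Mul(20, I)))
Mul(Function('b')(Mul(-10, -22)), Pow(E, -1)) = Mul(Add(940, Mul(20, Mul(-10, -22))), Pow(4970, -1)) = Mul(Add(940, Mul(20, 220)), Rational(1, 4970)) = Mul(Add(940, 4400), Rational(1, 4970)) = Mul(5340, Rational(1, 4970)) = Rational(534, 497)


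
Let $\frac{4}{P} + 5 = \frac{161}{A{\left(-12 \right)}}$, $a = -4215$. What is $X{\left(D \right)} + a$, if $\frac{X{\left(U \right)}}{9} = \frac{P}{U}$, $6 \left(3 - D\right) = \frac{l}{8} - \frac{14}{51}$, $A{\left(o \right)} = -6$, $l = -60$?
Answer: $- \frac{2116648077}{502139} \approx -4215.3$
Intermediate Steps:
$P = - \frac{24}{191}$ ($P = \frac{4}{-5 + \frac{161}{-6}} = \frac{4}{-5 + 161 \left(- \frac{1}{6}\right)} = \frac{4}{-5 - \frac{161}{6}} = \frac{4}{- \frac{191}{6}} = 4 \left(- \frac{6}{191}\right) = - \frac{24}{191} \approx -0.12565$)
$D = \frac{2629}{612}$ ($D = 3 - \frac{- \frac{60}{8} - \frac{14}{51}}{6} = 3 - \frac{\left(-60\right) \frac{1}{8} - \frac{14}{51}}{6} = 3 - \frac{- \frac{15}{2} - \frac{14}{51}}{6} = 3 - - \frac{793}{612} = 3 + \frac{793}{612} = \frac{2629}{612} \approx 4.2958$)
$X{\left(U \right)} = - \frac{216}{191 U}$ ($X{\left(U \right)} = 9 \left(- \frac{24}{191 U}\right) = - \frac{216}{191 U}$)
$X{\left(D \right)} + a = - \frac{216}{191 \cdot \frac{2629}{612}} - 4215 = \left(- \frac{216}{191}\right) \frac{612}{2629} - 4215 = - \frac{132192}{502139} - 4215 = - \frac{2116648077}{502139}$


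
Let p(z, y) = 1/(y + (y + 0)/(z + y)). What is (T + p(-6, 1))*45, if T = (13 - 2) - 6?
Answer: 1125/4 ≈ 281.25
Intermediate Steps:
T = 5 (T = 11 - 6 = 5)
p(z, y) = 1/(y + y/(y + z))
(T + p(-6, 1))*45 = (5 + (1 - 6)/(1*(1 + 1 - 6)))*45 = (5 + 1*(-5)/(-4))*45 = (5 + 1*(-¼)*(-5))*45 = (5 + 5/4)*45 = (25/4)*45 = 1125/4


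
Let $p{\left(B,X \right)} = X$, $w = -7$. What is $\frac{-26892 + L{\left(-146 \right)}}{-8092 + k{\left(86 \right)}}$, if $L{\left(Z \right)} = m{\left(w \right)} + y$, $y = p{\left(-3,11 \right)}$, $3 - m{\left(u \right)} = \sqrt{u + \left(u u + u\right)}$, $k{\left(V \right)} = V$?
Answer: $\frac{13439}{4003} + \frac{\sqrt{35}}{8006} \approx 3.358$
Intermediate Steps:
$m{\left(u \right)} = 3 - \sqrt{u^{2} + 2 u}$ ($m{\left(u \right)} = 3 - \sqrt{u + \left(u u + u\right)} = 3 - \sqrt{u + \left(u^{2} + u\right)} = 3 - \sqrt{u + \left(u + u^{2}\right)} = 3 - \sqrt{u^{2} + 2 u}$)
$y = 11$
$L{\left(Z \right)} = 14 - \sqrt{35}$ ($L{\left(Z \right)} = \left(3 - \sqrt{- 7 \left(2 - 7\right)}\right) + 11 = \left(3 - \sqrt{\left(-7\right) \left(-5\right)}\right) + 11 = \left(3 - \sqrt{35}\right) + 11 = 14 - \sqrt{35}$)
$\frac{-26892 + L{\left(-146 \right)}}{-8092 + k{\left(86 \right)}} = \frac{-26892 + \left(14 - \sqrt{35}\right)}{-8092 + 86} = \frac{-26878 - \sqrt{35}}{-8006} = \left(-26878 - \sqrt{35}\right) \left(- \frac{1}{8006}\right) = \frac{13439}{4003} + \frac{\sqrt{35}}{8006}$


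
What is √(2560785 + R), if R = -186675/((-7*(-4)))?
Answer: 9*√6180335/14 ≈ 1598.2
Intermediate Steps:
R = -186675/28 ≈ -6667.0
√(2560785 + R) = √(2560785 - 186675/28) = √(71515305/28) = 9*√6180335/14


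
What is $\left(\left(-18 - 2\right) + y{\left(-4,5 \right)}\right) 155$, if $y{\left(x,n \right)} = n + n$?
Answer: $-1550$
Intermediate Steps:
$y{\left(x,n \right)} = 2 n$
$\left(\left(-18 - 2\right) + y{\left(-4,5 \right)}\right) 155 = \left(\left(-18 - 2\right) + 2 \cdot 5\right) 155 = \left(-20 + 10\right) 155 = \left(-10\right) 155 = -1550$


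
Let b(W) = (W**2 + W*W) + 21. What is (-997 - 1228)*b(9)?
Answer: -407175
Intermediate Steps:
b(W) = 21 + 2*W**2 (b(W) = (W**2 + W**2) + 21 = 2*W**2 + 21 = 21 + 2*W**2)
(-997 - 1228)*b(9) = (-997 - 1228)*(21 + 2*9**2) = -2225*(21 + 2*81) = -2225*(21 + 162) = -2225*183 = -407175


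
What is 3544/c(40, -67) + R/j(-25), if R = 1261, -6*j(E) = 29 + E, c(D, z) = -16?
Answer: -2113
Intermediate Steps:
j(E) = -29/6 - E/6 (j(E) = -(29 + E)/6 = -29/6 - E/6)
3544/c(40, -67) + R/j(-25) = 3544/(-16) + 1261/(-29/6 - ⅙*(-25)) = 3544*(-1/16) + 1261/(-29/6 + 25/6) = -443/2 + 1261/(-⅔) = -443/2 + 1261*(-3/2) = -443/2 - 3783/2 = -2113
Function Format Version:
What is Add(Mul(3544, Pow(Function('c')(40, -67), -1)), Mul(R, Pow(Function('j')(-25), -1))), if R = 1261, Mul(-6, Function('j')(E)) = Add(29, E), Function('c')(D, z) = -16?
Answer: -2113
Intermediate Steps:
Function('j')(E) = Add(Rational(-29, 6), Mul(Rational(-1, 6), E)) (Function('j')(E) = Mul(Rational(-1, 6), Add(29, E)) = Add(Rational(-29, 6), Mul(Rational(-1, 6), E)))
Add(Mul(3544, Pow(Function('c')(40, -67), -1)), Mul(R, Pow(Function('j')(-25), -1))) = Add(Mul(3544, Pow(-16, -1)), Mul(1261, Pow(Add(Rational(-29, 6), Mul(Rational(-1, 6), -25)), -1))) = Add(Mul(3544, Rational(-1, 16)), Mul(1261, Pow(Add(Rational(-29, 6), Rational(25, 6)), -1))) = Add(Rational(-443, 2), Mul(1261, Pow(Rational(-2, 3), -1))) = Add(Rational(-443, 2), Mul(1261, Rational(-3, 2))) = Add(Rational(-443, 2), Rational(-3783, 2)) = -2113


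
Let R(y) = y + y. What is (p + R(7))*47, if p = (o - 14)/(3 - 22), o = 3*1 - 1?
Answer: 13066/19 ≈ 687.68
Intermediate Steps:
R(y) = 2*y
o = 2 (o = 3 - 1 = 2)
p = 12/19 (p = (2 - 14)/(3 - 22) = -12/(-19) = -12*(-1/19) = 12/19 ≈ 0.63158)
(p + R(7))*47 = (12/19 + 2*7)*47 = (12/19 + 14)*47 = (278/19)*47 = 13066/19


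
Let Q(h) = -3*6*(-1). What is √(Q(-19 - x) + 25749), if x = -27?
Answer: 3*√2863 ≈ 160.52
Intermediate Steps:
Q(h) = 18 (Q(h) = -18*(-1) = 18)
√(Q(-19 - x) + 25749) = √(18 + 25749) = √25767 = 3*√2863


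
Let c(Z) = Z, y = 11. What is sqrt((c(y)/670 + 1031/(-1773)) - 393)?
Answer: I*sqrt(61707951205030)/395970 ≈ 19.838*I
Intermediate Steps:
sqrt((c(y)/670 + 1031/(-1773)) - 393) = sqrt((11/670 + 1031/(-1773)) - 393) = sqrt((11*(1/670) + 1031*(-1/1773)) - 393) = sqrt((11/670 - 1031/1773) - 393) = sqrt(-671267/1187910 - 393) = sqrt(-467519897/1187910) = I*sqrt(61707951205030)/395970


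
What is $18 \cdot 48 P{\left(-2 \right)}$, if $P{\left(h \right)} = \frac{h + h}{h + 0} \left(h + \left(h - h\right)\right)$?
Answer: $-3456$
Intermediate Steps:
$P{\left(h \right)} = 2 h$ ($P{\left(h \right)} = \frac{2 h}{h} \left(h + 0\right) = 2 h$)
$18 \cdot 48 P{\left(-2 \right)} = 18 \cdot 48 \cdot 2 \left(-2\right) = 864 \left(-4\right) = -3456$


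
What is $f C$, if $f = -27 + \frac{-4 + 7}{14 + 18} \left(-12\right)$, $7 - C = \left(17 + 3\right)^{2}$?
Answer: $\frac{88425}{8} \approx 11053.0$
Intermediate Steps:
$C = -393$ ($C = 7 - \left(17 + 3\right)^{2} = 7 - 20^{2} = 7 - 400 = -393$)
$f = - \frac{225}{8}$ ($f = -27 + \frac{3}{32} \left(-12\right) = -27 - \frac{9}{8} = - \frac{225}{8} \approx -28.125$)
$f C = \left(- \frac{225}{8}\right) \left(-393\right) = \frac{88425}{8}$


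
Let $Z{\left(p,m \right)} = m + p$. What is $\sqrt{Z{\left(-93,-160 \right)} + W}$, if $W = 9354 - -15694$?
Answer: $3 \sqrt{2755} \approx 157.46$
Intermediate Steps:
$W = 25048$ ($W = 9354 + 15694 = 25048$)
$\sqrt{Z{\left(-93,-160 \right)} + W} = \sqrt{\left(-160 - 93\right) + 25048} = \sqrt{-253 + 25048} = \sqrt{24795} = 3 \sqrt{2755}$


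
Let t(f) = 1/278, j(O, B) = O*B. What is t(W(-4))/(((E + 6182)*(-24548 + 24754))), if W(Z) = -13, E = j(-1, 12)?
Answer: 1/353343560 ≈ 2.8301e-9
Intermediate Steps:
j(O, B) = B*O
E = -12 (E = 12*(-1) = -12)
t(f) = 1/278
t(W(-4))/(((E + 6182)*(-24548 + 24754))) = 1/(278*(((-12 + 6182)*(-24548 + 24754)))) = 1/(278*((6170*206))) = (1/278)/1271020 = (1/278)*(1/1271020) = 1/353343560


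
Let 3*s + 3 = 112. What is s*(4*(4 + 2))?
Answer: 872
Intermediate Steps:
s = 109/3 (s = -1 + (⅓)*112 = -1 + 112/3 = 109/3 ≈ 36.333)
s*(4*(4 + 2)) = 109*(4*(4 + 2))/3 = 109*(4*6)/3 = (109/3)*24 = 872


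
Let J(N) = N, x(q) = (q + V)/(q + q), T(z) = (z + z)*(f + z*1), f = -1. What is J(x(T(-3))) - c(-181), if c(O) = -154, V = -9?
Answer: 2469/16 ≈ 154.31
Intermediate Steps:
T(z) = 2*z*(-1 + z) (T(z) = (z + z)*(-1 + z*1) = (2*z)*(-1 + z) = 2*z*(-1 + z))
x(q) = (-9 + q)/(2*q) (x(q) = (q - 9)/(q + q) = (-9 + q)/((2*q)) = (-9 + q)*(1/(2*q)) = (-9 + q)/(2*q))
J(x(T(-3))) - c(-181) = (-9 + 2*(-3)*(-1 - 3))/(2*((2*(-3)*(-1 - 3)))) - 1*(-154) = (-9 + 2*(-3)*(-4))/(2*((2*(-3)*(-4)))) + 154 = (½)*(-9 + 24)/24 + 154 = (½)*(1/24)*15 + 154 = 5/16 + 154 = 2469/16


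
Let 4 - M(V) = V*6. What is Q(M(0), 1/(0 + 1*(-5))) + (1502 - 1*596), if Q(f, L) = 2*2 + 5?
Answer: 915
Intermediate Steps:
M(V) = 4 - 6*V (M(V) = 4 - V*6 = 4 - 6*V)
Q(f, L) = 9 (Q(f, L) = 4 + 5 = 9)
Q(M(0), 1/(0 + 1*(-5))) + (1502 - 1*596) = 9 + (1502 - 1*596) = 9 + (1502 - 596) = 9 + 906 = 915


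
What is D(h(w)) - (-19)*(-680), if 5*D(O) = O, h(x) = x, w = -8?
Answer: -64608/5 ≈ -12922.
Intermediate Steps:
D(O) = O/5
D(h(w)) - (-19)*(-680) = (⅕)*(-8) - (-19)*(-680) = -8/5 - 1*12920 = -8/5 - 12920 = -64608/5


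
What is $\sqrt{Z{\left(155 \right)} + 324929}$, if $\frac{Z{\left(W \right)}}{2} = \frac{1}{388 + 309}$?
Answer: $\frac{\sqrt{157853433955}}{697} \approx 570.03$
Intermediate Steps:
$Z{\left(W \right)} = \frac{2}{697}$ ($Z{\left(W \right)} = \frac{2}{388 + 309} = \frac{2}{697}$)
$\sqrt{Z{\left(155 \right)} + 324929} = \sqrt{\frac{2}{697} + 324929} = \sqrt{\frac{226475515}{697}} = \frac{\sqrt{157853433955}}{697}$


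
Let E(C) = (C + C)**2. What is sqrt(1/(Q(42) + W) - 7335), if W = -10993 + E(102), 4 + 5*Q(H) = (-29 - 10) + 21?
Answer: 5*I*sqrt(6876552684198)/153093 ≈ 85.645*I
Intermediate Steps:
E(C) = 4*C**2 (E(C) = (2*C)**2 = 4*C**2)
Q(H) = -22/5 (Q(H) = -4/5 + ((-29 - 10) + 21)/5 = -4/5 + (-39 + 21)/5 = -4/5 + (1/5)*(-18) = -4/5 - 18/5 = -22/5)
W = 30623 (W = -10993 + 4*102**2 = -10993 + 4*10404 = -10993 + 41616 = 30623)
sqrt(1/(Q(42) + W) - 7335) = sqrt(1/(-22/5 + 30623) - 7335) = sqrt(1/(153093/5) - 7335) = sqrt(5/153093 - 7335) = sqrt(-1122937150/153093) = 5*I*sqrt(6876552684198)/153093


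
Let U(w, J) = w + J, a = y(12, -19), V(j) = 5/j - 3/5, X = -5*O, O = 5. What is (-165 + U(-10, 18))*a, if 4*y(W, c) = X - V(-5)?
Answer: 18369/20 ≈ 918.45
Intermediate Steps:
X = -25 (X = -5*5 = -25)
V(j) = -⅗ + 5/j (V(j) = 5/j - 3*⅕ = 5/j - ⅗ = -⅗ + 5/j)
y(W, c) = -117/20 (y(W, c) = (-25 - (-⅗ + 5/(-5)))/4 = (-25 - (-⅗ + 5*(-⅕)))/4 = (-25 - (-⅗ - 1))/4 = (-25 - 1*(-8/5))/4 = (-25 + 8/5)/4 = (¼)*(-117/5) = -117/20)
a = -117/20 ≈ -5.8500
U(w, J) = J + w
(-165 + U(-10, 18))*a = (-165 + (18 - 10))*(-117/20) = (-165 + 8)*(-117/20) = -157*(-117/20) = 18369/20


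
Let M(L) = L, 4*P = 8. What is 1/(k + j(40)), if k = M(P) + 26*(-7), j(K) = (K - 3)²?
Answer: 1/1189 ≈ 0.00084104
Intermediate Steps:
P = 2 (P = (¼)*8 = 2)
j(K) = (-3 + K)²
k = -180 (k = 2 + 26*(-7) = 2 - 182 = -180)
1/(k + j(40)) = 1/(-180 + (-3 + 40)²) = 1/(-180 + 37²) = 1/(-180 + 1369) = 1/1189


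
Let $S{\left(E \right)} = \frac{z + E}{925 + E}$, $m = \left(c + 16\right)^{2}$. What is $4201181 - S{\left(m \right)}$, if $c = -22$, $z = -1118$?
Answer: $\frac{4037336023}{961} \approx 4.2012 \cdot 10^{6}$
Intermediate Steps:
$m = 36$ ($m = \left(-22 + 16\right)^{2} = \left(-6\right)^{2} = 36$)
$S{\left(E \right)} = \frac{-1118 + E}{925 + E}$
$4201181 - S{\left(m \right)} = 4201181 - \frac{-1118 + 36}{925 + 36} = 4201181 - \frac{1}{961} \left(-1082\right) = 4201181 - - \frac{1082}{961} = 4201181 + \frac{1082}{961} = \frac{4037336023}{961}$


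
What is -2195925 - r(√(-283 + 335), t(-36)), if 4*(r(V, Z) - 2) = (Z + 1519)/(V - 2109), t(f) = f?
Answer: -39068428042285/17791316 + 1483*√13/8895658 ≈ -2.1959e+6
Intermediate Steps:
r(V, Z) = 2 + (1519 + Z)/(4*(-2109 + V)) (r(V, Z) = 2 + ((Z + 1519)/(V - 2109))/4 = 2 + ((1519 + Z)/(-2109 + V))/4 = 2 + (1519 + Z)/(4*(-2109 + V)))
-2195925 - r(√(-283 + 335), t(-36)) = -2195925 - (-15353 - 36 + 8*√(-283 + 335))/(4*(-2109 + √(-283 + 335))) = -2195925 - (-15353 - 36 + 8*√52)/(4*(-2109 + √52)) = -2195925 - (-15353 - 36 + 8*(2*√13))/(4*(-2109 + 2*√13)) = -2195925 - (-15353 - 36 + 16*√13)/(4*(-2109 + 2*√13)) = -2195925 - (-15389 + 16*√13)/(4*(-2109 + 2*√13))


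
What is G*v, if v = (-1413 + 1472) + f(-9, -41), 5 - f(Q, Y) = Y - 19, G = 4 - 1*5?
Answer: -124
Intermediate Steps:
G = -1 (G = 4 - 5 = -1)
f(Q, Y) = 24 - Y (f(Q, Y) = 5 - (Y - 19) = 5 - (-19 + Y) = 5 + (19 - Y) = 24 - Y)
v = 124 (v = (-1413 + 1472) + (24 - 1*(-41)) = 59 + (24 + 41) = 59 + 65 = 124)
G*v = -1*124 = -124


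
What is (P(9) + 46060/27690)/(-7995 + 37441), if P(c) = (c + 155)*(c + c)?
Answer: 4089347/40767987 ≈ 0.10031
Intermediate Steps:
P(c) = 2*c*(155 + c) (P(c) = (155 + c)*(2*c) = 2*c*(155 + c))
(P(9) + 46060/27690)/(-7995 + 37441) = (2*9*(155 + 9) + 46060/27690)/(-7995 + 37441) = (2*9*164 + 46060*(1/27690))/29446 = (2952 + 4606/2769)*(1/29446) = (8178694/2769)*(1/29446) = 4089347/40767987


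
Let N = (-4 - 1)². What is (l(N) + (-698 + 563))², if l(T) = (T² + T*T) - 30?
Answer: 1177225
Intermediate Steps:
N = 25 (N = (-5)² = 25)
l(T) = -30 + 2*T² (l(T) = (T² + T²) - 30 = 2*T² - 30 = -30 + 2*T²)
(l(N) + (-698 + 563))² = ((-30 + 2*25²) + (-698 + 563))² = ((-30 + 2*625) - 135)² = ((-30 + 1250) - 135)² = (1220 - 135)² = 1085² = 1177225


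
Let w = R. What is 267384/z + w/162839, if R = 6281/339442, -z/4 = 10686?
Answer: -47370156372669/7572592229806 ≈ -6.2555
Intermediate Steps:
z = -42744 (z = -4*10686 = -42744)
R = 6281/339442 (R = 6281*(1/339442) = 6281/339442 ≈ 0.018504)
w = 6281/339442 ≈ 0.018504
267384/z + w/162839 = 267384/(-42744) + (6281/339442)/162839 = 267384*(-1/42744) + (6281/339442)*(1/162839) = -857/137 + 6281/55274395838 = -47370156372669/7572592229806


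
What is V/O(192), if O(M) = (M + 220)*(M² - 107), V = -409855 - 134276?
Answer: -77733/2163412 ≈ -0.035931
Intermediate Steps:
V = -544131
O(M) = (-107 + M²)*(220 + M) (O(M) = (220 + M)*(-107 + M²) = (-107 + M²)*(220 + M))
V/O(192) = -544131/(-23540 + 192³ - 107*192 + 220*192²) = -544131/(-23540 + 7077888 - 20544 + 220*36864) = -544131/(-23540 + 7077888 - 20544 + 8110080) = -544131/15143884 = -544131*1/15143884 = -77733/2163412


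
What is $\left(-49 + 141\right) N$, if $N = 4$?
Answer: $368$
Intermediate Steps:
$\left(-49 + 141\right) N = \left(-49 + 141\right) 4 = 92 \cdot 4 = 368$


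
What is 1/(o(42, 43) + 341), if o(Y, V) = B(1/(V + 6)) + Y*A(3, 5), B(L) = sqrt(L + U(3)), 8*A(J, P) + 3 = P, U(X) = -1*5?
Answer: 68894/24217217 - 56*I*sqrt(61)/24217217 ≈ 0.0028448 - 1.806e-5*I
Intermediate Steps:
U(X) = -5
A(J, P) = -3/8 + P/8
B(L) = sqrt(-5 + L) (B(L) = sqrt(L - 5) = sqrt(-5 + L))
o(Y, V) = sqrt(-5 + 1/(6 + V)) + Y/4 (o(Y, V) = sqrt(-5 + 1/(V + 6)) + Y*(-3/8 + (1/8)*5) = sqrt(-5 + 1/(6 + V)) + Y*(-3/8 + 5/8) = sqrt(-5 + 1/(6 + V)) + Y*(1/4) = sqrt(-5 + 1/(6 + V)) + Y/4)
1/(o(42, 43) + 341) = 1/((sqrt((-29 - 5*43)/(6 + 43)) + (1/4)*42) + 341) = 1/((sqrt((-29 - 215)/49) + 21/2) + 341) = 1/((sqrt((1/49)*(-244)) + 21/2) + 341) = 1/((sqrt(-244/49) + 21/2) + 341) = 1/((2*I*sqrt(61)/7 + 21/2) + 341) = 1/((21/2 + 2*I*sqrt(61)/7) + 341) = 1/(703/2 + 2*I*sqrt(61)/7)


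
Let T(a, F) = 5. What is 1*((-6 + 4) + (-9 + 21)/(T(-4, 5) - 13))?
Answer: -7/2 ≈ -3.5000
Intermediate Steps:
1*((-6 + 4) + (-9 + 21)/(T(-4, 5) - 13)) = 1*((-6 + 4) + (-9 + 21)/(5 - 13)) = 1*(-2 + 12/(-8)) = 1*(-2 + 12*(-⅛)) = 1*(-2 - 3/2) = 1*(-7/2) = -7/2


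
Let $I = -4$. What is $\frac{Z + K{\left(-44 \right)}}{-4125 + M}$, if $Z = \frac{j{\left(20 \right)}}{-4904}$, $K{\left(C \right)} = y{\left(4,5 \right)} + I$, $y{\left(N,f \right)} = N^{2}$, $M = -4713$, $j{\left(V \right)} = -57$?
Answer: $- \frac{6545}{4815728} \approx -0.0013591$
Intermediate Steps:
$K{\left(C \right)} = 12$ ($K{\left(C \right)} = 4^{2} - 4 = 16 - 4 = 12$)
$Z = \frac{57}{4904}$ ($Z = - \frac{57}{-4904} = \left(-57\right) \left(- \frac{1}{4904}\right) = \frac{57}{4904} \approx 0.011623$)
$\frac{Z + K{\left(-44 \right)}}{-4125 + M} = \frac{\frac{57}{4904} + 12}{-4125 - 4713} = \frac{58905}{4904 \left(-8838\right)} = \frac{58905}{4904} \left(- \frac{1}{8838}\right) = - \frac{6545}{4815728}$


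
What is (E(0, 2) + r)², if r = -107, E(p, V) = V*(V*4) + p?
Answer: 8281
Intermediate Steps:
E(p, V) = p + 4*V² (E(p, V) = V*(4*V) + p = 4*V² + p = p + 4*V²)
(E(0, 2) + r)² = ((0 + 4*2²) - 107)² = ((0 + 4*4) - 107)² = ((0 + 16) - 107)² = (16 - 107)² = (-91)² = 8281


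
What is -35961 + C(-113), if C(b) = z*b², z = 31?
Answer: 359878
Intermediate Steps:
C(b) = 31*b²
-35961 + C(-113) = -35961 + 31*(-113)² = -35961 + 31*12769 = -35961 + 395839 = 359878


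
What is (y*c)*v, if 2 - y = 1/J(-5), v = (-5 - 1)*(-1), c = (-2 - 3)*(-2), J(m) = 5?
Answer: 108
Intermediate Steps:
c = 10 (c = -5*(-2) = 10)
v = 6 (v = -6*(-1) = 6)
y = 9/5 (y = 2 - 1/5 = 2 - 1*⅕ = 2 - ⅕ = 9/5 ≈ 1.8000)
(y*c)*v = ((9/5)*10)*6 = 18*6 = 108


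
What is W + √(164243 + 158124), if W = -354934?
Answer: -354934 + √322367 ≈ -3.5437e+5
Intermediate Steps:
W + √(164243 + 158124) = -354934 + √(164243 + 158124) = -354934 + √322367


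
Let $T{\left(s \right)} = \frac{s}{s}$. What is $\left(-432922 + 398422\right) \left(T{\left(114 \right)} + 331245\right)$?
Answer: $-11427987000$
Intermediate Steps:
$T{\left(s \right)} = 1$
$\left(-432922 + 398422\right) \left(T{\left(114 \right)} + 331245\right) = \left(-432922 + 398422\right) \left(1 + 331245\right) = \left(-34500\right) 331246 = -11427987000$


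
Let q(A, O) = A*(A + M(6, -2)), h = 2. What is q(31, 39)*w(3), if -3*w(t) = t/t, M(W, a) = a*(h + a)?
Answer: -961/3 ≈ -320.33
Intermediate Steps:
M(W, a) = a*(2 + a)
q(A, O) = A² (q(A, O) = A*(A - 2*(2 - 2)) = A*(A - 2*0) = A*(A + 0) = A*A = A²)
w(t) = -⅓ (w(t) = -t/(3*t) = -⅓*1 = -⅓)
q(31, 39)*w(3) = 31²*(-⅓) = 961*(-⅓) = -961/3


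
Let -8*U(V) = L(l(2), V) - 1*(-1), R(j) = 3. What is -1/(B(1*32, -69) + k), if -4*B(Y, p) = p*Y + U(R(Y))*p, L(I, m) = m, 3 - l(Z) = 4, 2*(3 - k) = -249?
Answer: -8/5367 ≈ -0.0014906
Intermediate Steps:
k = 255/2 (k = 3 - ½*(-249) = 3 + 249/2 = 255/2 ≈ 127.50)
l(Z) = -1 (l(Z) = 3 - 1*4 = 3 - 4 = -1)
U(V) = -⅛ - V/8 (U(V) = -(V - 1*(-1))/8 = -(V + 1)/8 = -(1 + V)/8 = -⅛ - V/8)
B(Y, p) = p/8 - Y*p/4 (B(Y, p) = -(p*Y + (-⅛ - ⅛*3)*p)/4 = -(Y*p + (-⅛ - 3/8)*p)/4 = -(Y*p - p/2)/4 = -(-p/2 + Y*p)/4 = p/8 - Y*p/4)
-1/(B(1*32, -69) + k) = -1/((⅛)*(-69)*(1 - 2*32) + 255/2) = -1/((⅛)*(-69)*(1 - 64) + 255/2) = -1/((⅛)*(-69)*(-63) + 255/2) = -1/(4347/8 + 255/2) = -1/5367/8 = -1*8/5367 = -8/5367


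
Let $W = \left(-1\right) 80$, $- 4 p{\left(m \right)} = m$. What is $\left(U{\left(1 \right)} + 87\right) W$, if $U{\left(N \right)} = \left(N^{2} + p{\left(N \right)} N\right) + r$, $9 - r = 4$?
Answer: $-7420$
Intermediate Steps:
$p{\left(m \right)} = - \frac{m}{4}$
$r = 5$ ($r = 9 - 4 = 5$)
$W = -80$
$U{\left(N \right)} = 5 + \frac{3 N^{2}}{4}$ ($U{\left(N \right)} = \left(N^{2} + - \frac{N}{4} N\right) + 5 = \left(N^{2} - \frac{N^{2}}{4}\right) + 5 = \frac{3 N^{2}}{4} + 5 = 5 + \frac{3 N^{2}}{4}$)
$\left(U{\left(1 \right)} + 87\right) W = \left(\left(5 + \frac{3 \cdot 1^{2}}{4}\right) + 87\right) \left(-80\right) = \left(\left(5 + \frac{3}{4} \cdot 1\right) + 87\right) \left(-80\right) = \left(\left(5 + \frac{3}{4}\right) + 87\right) \left(-80\right) = \left(\frac{23}{4} + 87\right) \left(-80\right) = \frac{371}{4} \left(-80\right) = -7420$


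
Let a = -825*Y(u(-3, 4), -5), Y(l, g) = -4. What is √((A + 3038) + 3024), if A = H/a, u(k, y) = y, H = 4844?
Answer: 7*√3368937/165 ≈ 77.868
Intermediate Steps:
a = 3300 (a = -825*(-4) = 3300)
A = 1211/825 (A = 4844/3300 = 4844*(1/3300) = 1211/825 ≈ 1.4679)
√((A + 3038) + 3024) = √((1211/825 + 3038) + 3024) = √(2507561/825 + 3024) = √(5002361/825) = 7*√3368937/165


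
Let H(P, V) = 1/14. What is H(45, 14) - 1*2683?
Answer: -37561/14 ≈ -2682.9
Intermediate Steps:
H(P, V) = 1/14
H(45, 14) - 1*2683 = 1/14 - 1*2683 = 1/14 - 2683 = -37561/14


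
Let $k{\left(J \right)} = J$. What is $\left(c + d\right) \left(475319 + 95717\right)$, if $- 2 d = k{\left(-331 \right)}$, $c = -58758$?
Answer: $-33458426830$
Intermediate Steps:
$d = \frac{331}{2}$ ($d = \left(- \frac{1}{2}\right) \left(-331\right) = \frac{331}{2} \approx 165.5$)
$\left(c + d\right) \left(475319 + 95717\right) = \left(-58758 + \frac{331}{2}\right) \left(475319 + 95717\right) = \left(- \frac{117185}{2}\right) 571036 = -33458426830$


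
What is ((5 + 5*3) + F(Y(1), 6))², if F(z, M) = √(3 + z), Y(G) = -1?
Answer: (20 + √2)² ≈ 458.57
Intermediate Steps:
((5 + 5*3) + F(Y(1), 6))² = ((5 + 5*3) + √(3 - 1))² = ((5 + 15) + √2)² = (20 + √2)²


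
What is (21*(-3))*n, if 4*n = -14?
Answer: 441/2 ≈ 220.50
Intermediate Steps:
n = -7/2 (n = (¼)*(-14) = -7/2 ≈ -3.5000)
(21*(-3))*n = (21*(-3))*(-7/2) = -63*(-7/2) = 441/2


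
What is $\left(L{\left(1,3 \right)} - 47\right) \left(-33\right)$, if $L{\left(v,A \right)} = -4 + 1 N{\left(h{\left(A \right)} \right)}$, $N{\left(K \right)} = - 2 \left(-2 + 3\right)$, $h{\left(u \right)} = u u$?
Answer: $1749$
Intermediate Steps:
$h{\left(u \right)} = u^{2}$
$N{\left(K \right)} = -2$ ($N{\left(K \right)} = \left(-2\right) 1 = -2$)
$L{\left(v,A \right)} = -6$ ($L{\left(v,A \right)} = -4 + 1 \left(-2\right) = -4 - 2 = -6$)
$\left(L{\left(1,3 \right)} - 47\right) \left(-33\right) = \left(-6 - 47\right) \left(-33\right) = \left(-53\right) \left(-33\right) = 1749$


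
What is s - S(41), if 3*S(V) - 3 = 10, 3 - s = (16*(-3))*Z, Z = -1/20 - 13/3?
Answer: -3176/15 ≈ -211.73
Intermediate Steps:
Z = -263/60 (Z = -1*1/20 - 13*⅓ = -1/20 - 13/3 = -263/60 ≈ -4.3833)
s = -1037/5 (s = 3 - 16*(-3)*(-263)/60 = 3 - (-48)*(-263)/60 = 3 - 1*1052/5 = 3 - 1052/5 = -1037/5 ≈ -207.40)
S(V) = 13/3 (S(V) = 1 + (⅓)*10 = 1 + 10/3 = 13/3)
s - S(41) = -1037/5 - 1*13/3 = -1037/5 - 13/3 = -3176/15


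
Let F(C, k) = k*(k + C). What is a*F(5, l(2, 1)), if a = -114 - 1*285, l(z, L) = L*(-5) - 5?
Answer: -19950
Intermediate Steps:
l(z, L) = -5 - 5*L (l(z, L) = -5*L - 5 = -5 - 5*L)
a = -399 (a = -114 - 285 = -399)
F(C, k) = k*(C + k)
a*F(5, l(2, 1)) = -399*(-5 - 5*1)*(5 + (-5 - 5*1)) = -399*(-5 - 5)*(5 + (-5 - 5)) = -(-3990)*(5 - 10) = -(-3990)*(-5) = -399*50 = -19950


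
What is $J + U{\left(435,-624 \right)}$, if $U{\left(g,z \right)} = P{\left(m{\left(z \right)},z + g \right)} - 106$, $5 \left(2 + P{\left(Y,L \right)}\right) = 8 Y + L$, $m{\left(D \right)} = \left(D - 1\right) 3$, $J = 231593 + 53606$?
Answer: $\frac{1410266}{5} \approx 2.8205 \cdot 10^{5}$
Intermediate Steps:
$J = 285199$
$m{\left(D \right)} = -3 + 3 D$ ($m{\left(D \right)} = \left(-1 + D\right) 3 = -3 + 3 D$)
$P{\left(Y,L \right)} = -2 + \frac{L}{5} + \frac{8 Y}{5}$ ($P{\left(Y,L \right)} = -2 + \frac{8 Y + L}{5} = -2 + \frac{L + 8 Y}{5} = -2 + \left(\frac{L}{5} + \frac{8 Y}{5}\right) = -2 + \frac{L}{5} + \frac{8 Y}{5}$)
$U{\left(g,z \right)} = - \frac{564}{5} + 5 z + \frac{g}{5}$ ($U{\left(g,z \right)} = \left(-2 + \frac{z + g}{5} + \frac{8 \left(-3 + 3 z\right)}{5}\right) - 106 = \left(-2 + \frac{g + z}{5} + \left(- \frac{24}{5} + \frac{24 z}{5}\right)\right) - 106 = \left(-2 + \left(\frac{g}{5} + \frac{z}{5}\right) + \left(- \frac{24}{5} + \frac{24 z}{5}\right)\right) - 106 = \left(- \frac{34}{5} + 5 z + \frac{g}{5}\right) - 106 = - \frac{564}{5} + 5 z + \frac{g}{5}$)
$J + U{\left(435,-624 \right)} = 285199 + \left(- \frac{564}{5} + 5 \left(-624\right) + \frac{1}{5} \cdot 435\right) = 285199 - \frac{15729}{5} = \frac{1410266}{5}$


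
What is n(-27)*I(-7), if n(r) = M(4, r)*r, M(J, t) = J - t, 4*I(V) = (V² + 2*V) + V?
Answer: -5859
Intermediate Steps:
I(V) = V²/4 + 3*V/4 (I(V) = ((V² + 2*V) + V)/4 = (V² + 3*V)/4 = V²/4 + 3*V/4)
n(r) = r*(4 - r) (n(r) = (4 - r)*r = r*(4 - r))
n(-27)*I(-7) = (-27*(4 - 1*(-27)))*((¼)*(-7)*(3 - 7)) = (-27*(4 + 27))*((¼)*(-7)*(-4)) = -27*31*7 = -837*7 = -5859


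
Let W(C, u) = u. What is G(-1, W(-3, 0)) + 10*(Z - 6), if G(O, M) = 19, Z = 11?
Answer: 69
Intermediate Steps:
G(-1, W(-3, 0)) + 10*(Z - 6) = 19 + 10*(11 - 6) = 19 + 10*5 = 19 + 50 = 69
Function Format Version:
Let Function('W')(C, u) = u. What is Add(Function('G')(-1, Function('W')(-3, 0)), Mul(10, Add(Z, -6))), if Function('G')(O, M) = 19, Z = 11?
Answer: 69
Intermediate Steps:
Add(Function('G')(-1, Function('W')(-3, 0)), Mul(10, Add(Z, -6))) = Add(19, Mul(10, Add(11, -6))) = Add(19, Mul(10, 5)) = Add(19, 50) = 69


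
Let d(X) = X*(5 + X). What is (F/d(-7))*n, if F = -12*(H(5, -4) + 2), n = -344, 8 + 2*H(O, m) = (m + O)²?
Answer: -3096/7 ≈ -442.29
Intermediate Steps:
H(O, m) = -4 + (O + m)²/2 (H(O, m) = -4 + (m + O)²/2 = -4 + (O + m)²/2)
F = 18 (F = -12*((-4 + (5 - 4)²/2) + 2) = -12*((-4 + (½)*1²) + 2) = -12*((-4 + (½)*1) + 2) = -12*((-4 + ½) + 2) = -12*(-7/2 + 2) = -12*(-3/2) = 18)
(F/d(-7))*n = (18/((-7*(5 - 7))))*(-344) = (18/((-7*(-2))))*(-344) = (18/14)*(-344) = (18*(1/14))*(-344) = (9/7)*(-344) = -3096/7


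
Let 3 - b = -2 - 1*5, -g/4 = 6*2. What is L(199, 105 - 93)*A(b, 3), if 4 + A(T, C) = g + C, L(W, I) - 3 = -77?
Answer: 3626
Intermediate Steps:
g = -48 (g = -24*2 = -4*12 = -48)
L(W, I) = -74 (L(W, I) = 3 - 77 = -74)
b = 10 (b = 3 - (-2 - 1*5) = 3 - (-2 - 5) = 3 - 1*(-7) = 3 + 7 = 10)
A(T, C) = -52 + C (A(T, C) = -4 + (-48 + C) = -52 + C)
L(199, 105 - 93)*A(b, 3) = -74*(-52 + 3) = -74*(-49) = 3626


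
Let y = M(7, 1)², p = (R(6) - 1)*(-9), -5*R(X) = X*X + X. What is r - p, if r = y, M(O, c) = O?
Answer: -178/5 ≈ -35.600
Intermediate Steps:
R(X) = -X/5 - X²/5 (R(X) = -(X*X + X)/5 = -(X² + X)/5 = -(X + X²)/5 = -X/5 - X²/5)
p = 423/5 (p = (-⅕*6*(1 + 6) - 1)*(-9) = (-⅕*6*7 - 1)*(-9) = (-42/5 - 1)*(-9) = -47/5*(-9) = 423/5 ≈ 84.600)
y = 49 (y = 7² = 49)
r = 49
r - p = 49 - 1*423/5 = 49 - 423/5 = -178/5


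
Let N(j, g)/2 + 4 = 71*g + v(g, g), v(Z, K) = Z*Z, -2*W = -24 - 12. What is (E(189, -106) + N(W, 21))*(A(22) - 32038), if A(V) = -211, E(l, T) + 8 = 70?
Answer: -126351582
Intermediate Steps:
W = 18 (W = -(-24 - 12)/2 = -1/2*(-36) = 18)
E(l, T) = 62 (E(l, T) = -8 + 70 = 62)
v(Z, K) = Z**2
N(j, g) = -8 + 2*g**2 + 142*g (N(j, g) = -8 + 2*(71*g + g**2) = -8 + 2*(g**2 + 71*g) = -8 + (2*g**2 + 142*g) = -8 + 2*g**2 + 142*g)
(E(189, -106) + N(W, 21))*(A(22) - 32038) = (62 + (-8 + 2*21**2 + 142*21))*(-211 - 32038) = (62 + (-8 + 2*441 + 2982))*(-32249) = (62 + (-8 + 882 + 2982))*(-32249) = (62 + 3856)*(-32249) = 3918*(-32249) = -126351582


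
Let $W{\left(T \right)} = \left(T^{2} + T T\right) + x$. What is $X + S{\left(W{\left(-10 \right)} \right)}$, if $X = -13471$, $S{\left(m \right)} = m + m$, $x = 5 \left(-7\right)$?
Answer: $-13141$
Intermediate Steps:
$x = -35$
$W{\left(T \right)} = -35 + 2 T^{2}$ ($W{\left(T \right)} = \left(T^{2} + T T\right) - 35 = \left(T^{2} + T^{2}\right) - 35 = 2 T^{2} - 35 = -35 + 2 T^{2}$)
$S{\left(m \right)} = 2 m$
$X + S{\left(W{\left(-10 \right)} \right)} = -13471 + 2 \left(-35 + 2 \left(-10\right)^{2}\right) = -13471 + 2 \left(-35 + 2 \cdot 100\right) = -13471 + 2 \left(-35 + 200\right) = -13471 + 2 \cdot 165 = -13471 + 330 = -13141$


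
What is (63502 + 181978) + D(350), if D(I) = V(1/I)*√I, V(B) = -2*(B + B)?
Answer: 245480 - 2*√14/35 ≈ 2.4548e+5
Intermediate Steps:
V(B) = -4*B
D(I) = -4/√I (D(I) = (-4/I)*√I = -4/√I)
(63502 + 181978) + D(350) = (63502 + 181978) - 2*√14/35 = 245480 - 2*√14/35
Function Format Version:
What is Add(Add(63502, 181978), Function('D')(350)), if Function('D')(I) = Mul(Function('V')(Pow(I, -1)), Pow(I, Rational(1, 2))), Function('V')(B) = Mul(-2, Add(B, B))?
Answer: Add(245480, Mul(Rational(-2, 35), Pow(14, Rational(1, 2)))) ≈ 2.4548e+5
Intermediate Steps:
Function('V')(B) = Mul(-4, B) (Function('V')(B) = Mul(-2, Mul(2, B)) = Mul(-4, B))
Function('D')(I) = Mul(-4, Pow(I, Rational(-1, 2))) (Function('D')(I) = Mul(Mul(-4, Pow(I, -1)), Pow(I, Rational(1, 2))) = Mul(-4, Pow(I, Rational(-1, 2))))
Add(Add(63502, 181978), Function('D')(350)) = Add(Add(63502, 181978), Mul(-4, Pow(350, Rational(-1, 2)))) = Add(245480, Mul(-4, Mul(Rational(1, 70), Pow(14, Rational(1, 2))))) = Add(245480, Mul(Rational(-2, 35), Pow(14, Rational(1, 2))))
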